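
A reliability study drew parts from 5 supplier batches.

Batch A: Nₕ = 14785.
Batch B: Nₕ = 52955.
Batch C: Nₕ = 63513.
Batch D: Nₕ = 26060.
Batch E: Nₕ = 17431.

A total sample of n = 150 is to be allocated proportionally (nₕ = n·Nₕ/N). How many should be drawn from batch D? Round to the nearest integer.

22

N = 14785 + 52955 + 63513 + 26060 + 17431 = 174744.
n_D = 150·26060/174744 = 22.370... → 22.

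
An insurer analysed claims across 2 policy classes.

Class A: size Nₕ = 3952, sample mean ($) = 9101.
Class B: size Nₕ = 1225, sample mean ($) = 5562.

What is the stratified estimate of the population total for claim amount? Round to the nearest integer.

Population total = Σ Nₕ·x̄ₕ (each stratum's size times its mean).
3952·9101 + 1225·5562 = 35967152 + 6813450 = 42780602.

42780602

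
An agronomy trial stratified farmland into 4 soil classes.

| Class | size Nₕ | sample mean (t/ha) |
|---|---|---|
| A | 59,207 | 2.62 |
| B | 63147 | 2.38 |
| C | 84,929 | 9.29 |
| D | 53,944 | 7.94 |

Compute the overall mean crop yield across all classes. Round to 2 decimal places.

5.83

N = 261227; weights Wₕ = Nₕ/N = (0.2266, 0.2417, 0.3251, 0.2065).
x̄_st = Σ Wₕ·x̄ₕ = 0.2266·2.62 + 0.2417·2.38 + 0.3251·9.29 + 0.2065·7.94 ≈ 5.8291...
→ 5.83.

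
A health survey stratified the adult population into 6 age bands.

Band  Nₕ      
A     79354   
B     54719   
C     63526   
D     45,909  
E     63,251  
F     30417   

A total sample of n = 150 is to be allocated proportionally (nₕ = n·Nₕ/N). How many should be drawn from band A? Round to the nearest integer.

N = 79354 + 54719 + 63526 + 45909 + 63251 + 30417 = 337176.
n_A = 150·79354/337176 = 35.302... → 35.

35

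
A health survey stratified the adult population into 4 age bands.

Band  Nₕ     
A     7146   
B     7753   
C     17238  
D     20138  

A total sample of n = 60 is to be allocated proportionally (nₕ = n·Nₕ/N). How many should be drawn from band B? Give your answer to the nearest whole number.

N = 7146 + 7753 + 17238 + 20138 = 52275.
n_B = 60·7753/52275 = 8.899... → 9.

9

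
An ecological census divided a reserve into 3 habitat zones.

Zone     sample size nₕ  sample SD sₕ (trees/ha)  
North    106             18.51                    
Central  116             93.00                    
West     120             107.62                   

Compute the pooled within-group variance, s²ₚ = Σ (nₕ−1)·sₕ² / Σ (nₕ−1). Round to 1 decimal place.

7105.8

Degrees of freedom: 105 + 115 + 119 = 339.
Σ(nₕ−1)sₕ² = 105·342.6201 + 115·8649 + 119·11582.0644 = 2408875.7741.
s²ₚ = 2408875.7741 / 339 = 7105.828... → 7105.8.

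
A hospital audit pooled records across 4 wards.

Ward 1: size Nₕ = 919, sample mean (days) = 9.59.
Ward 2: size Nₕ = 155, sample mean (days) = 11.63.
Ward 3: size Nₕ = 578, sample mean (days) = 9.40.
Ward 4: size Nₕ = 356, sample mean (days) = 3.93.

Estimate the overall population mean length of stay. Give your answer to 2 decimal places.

8.69

x̄_st = (Σ Nₕx̄ₕ) / (Σ Nₕ) = (919·9.59 + 155·11.63 + 578·9.40 + 356·3.93) / 2008
= 17448.14 / 2008 = 8.6893... → 8.69.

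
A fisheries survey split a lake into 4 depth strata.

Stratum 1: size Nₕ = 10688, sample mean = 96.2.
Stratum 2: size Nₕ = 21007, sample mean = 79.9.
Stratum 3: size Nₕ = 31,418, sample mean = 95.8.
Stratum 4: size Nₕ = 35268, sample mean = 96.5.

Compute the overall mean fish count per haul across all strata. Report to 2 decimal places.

92.70

x̄_st = (Σ Nₕx̄ₕ) / (Σ Nₕ) = (10688·96.2 + 21007·79.9 + 31418·95.8 + 35268·96.5) / 98381
= 9119851.3 / 98381 = 92.6993... → 92.70.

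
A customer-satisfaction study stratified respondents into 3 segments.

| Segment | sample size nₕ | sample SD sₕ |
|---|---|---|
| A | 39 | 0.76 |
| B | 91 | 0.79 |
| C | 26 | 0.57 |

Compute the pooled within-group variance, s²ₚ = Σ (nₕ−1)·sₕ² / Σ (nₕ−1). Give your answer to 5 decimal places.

Degrees of freedom: 38 + 90 + 25 = 153.
Σ(nₕ−1)sₕ² = 38·0.5776 + 90·0.6241 + 25·0.3249 = 86.2403.
s²ₚ = 86.2403 / 153 = 0.5636621... → 0.56366.

0.56366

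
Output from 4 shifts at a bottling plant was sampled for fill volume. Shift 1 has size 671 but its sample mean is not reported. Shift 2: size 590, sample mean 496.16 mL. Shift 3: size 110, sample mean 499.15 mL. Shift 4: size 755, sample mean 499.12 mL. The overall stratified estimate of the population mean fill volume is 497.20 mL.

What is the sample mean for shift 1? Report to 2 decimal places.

495.63

Σ Nₕx̄ₕ = N·μ, so 671·x̄_1 = 2126·497.20 − (590·496.16 + 110·499.15 + 755·499.12).
= 1057047.2 − 724476.5 = 332570.7.
x̄_1 = 332570.7 / 671 = 495.6344... → 495.63.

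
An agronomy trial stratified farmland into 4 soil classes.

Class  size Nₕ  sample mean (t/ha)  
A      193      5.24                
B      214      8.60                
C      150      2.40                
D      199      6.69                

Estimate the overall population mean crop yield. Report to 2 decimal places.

x̄_st = (Σ Nₕx̄ₕ) / (Σ Nₕ) = (193·5.24 + 214·8.60 + 150·2.40 + 199·6.69) / 756
= 4543.03 / 756 = 6.0093... → 6.01.

6.01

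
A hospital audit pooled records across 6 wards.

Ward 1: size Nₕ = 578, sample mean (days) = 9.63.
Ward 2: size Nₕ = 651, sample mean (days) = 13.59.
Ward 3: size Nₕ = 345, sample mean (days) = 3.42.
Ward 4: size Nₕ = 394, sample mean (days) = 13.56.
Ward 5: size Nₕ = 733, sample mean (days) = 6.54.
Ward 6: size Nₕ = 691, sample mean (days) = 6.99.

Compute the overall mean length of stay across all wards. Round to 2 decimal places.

N = 578 + 651 + 345 + 394 + 733 + 691 = 3392.
Weight each subgroup mean by Nₕ/N and sum.
Σ Nₕx̄ₕ = 578·9.63 + 651·13.59 + 345·3.42 + 394·13.56 + 733·6.54 + 691·6.99 = 5566.14 + 8847.09 + 1179.9 + 5342.64 + 4793.82 + 4830.09 = 30559.68.
Divide by N: 30559.68 / 3392 = 9.0093... → 9.01.

9.01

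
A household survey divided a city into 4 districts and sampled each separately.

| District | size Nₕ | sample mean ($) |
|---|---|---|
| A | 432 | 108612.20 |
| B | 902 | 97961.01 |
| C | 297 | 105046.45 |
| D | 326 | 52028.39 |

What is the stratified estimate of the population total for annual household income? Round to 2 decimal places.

Estimate total by summing Nₕ·x̄ₕ over strata.
432·108612.20 + 902·97961.01 + 297·105046.45 + 326·52028.39 = 46920470.4 + 88360831.02 + 31198795.65 + 16961255.14 = 183441352.21.

183441352.21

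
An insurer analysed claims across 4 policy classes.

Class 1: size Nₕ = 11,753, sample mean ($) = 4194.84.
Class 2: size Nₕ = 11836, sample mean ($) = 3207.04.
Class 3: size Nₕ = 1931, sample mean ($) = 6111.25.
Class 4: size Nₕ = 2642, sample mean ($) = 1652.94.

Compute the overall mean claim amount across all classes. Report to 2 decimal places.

N = 28162; weights Wₕ = Nₕ/N = (0.4173, 0.4203, 0.0686, 0.0938).
x̄_st = Σ Wₕ·x̄ₕ = 0.4173·4194.84 + 0.4203·3207.04 + 0.0686·6111.25 + 0.0938·1652.94 ≈ 3672.6217...
→ 3672.62.

3672.62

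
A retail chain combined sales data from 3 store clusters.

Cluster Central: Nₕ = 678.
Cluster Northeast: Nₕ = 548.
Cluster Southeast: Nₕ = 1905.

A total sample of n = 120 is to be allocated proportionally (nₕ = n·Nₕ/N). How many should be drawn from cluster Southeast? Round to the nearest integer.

Share of cluster Southeast = 1905/3131 = 0.60843.
Allocate 120 × 0.60843 = 73.012... → 73.

73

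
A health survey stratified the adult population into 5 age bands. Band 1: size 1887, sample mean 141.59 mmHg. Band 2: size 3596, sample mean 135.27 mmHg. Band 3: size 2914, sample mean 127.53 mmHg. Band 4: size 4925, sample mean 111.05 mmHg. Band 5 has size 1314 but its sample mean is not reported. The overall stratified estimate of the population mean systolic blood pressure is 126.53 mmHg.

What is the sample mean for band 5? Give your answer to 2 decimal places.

Σ Nₕx̄ₕ = N·μ, so 1314·x̄_5 = 14636·126.53 − (1887·141.59 + 3596·135.27 + 2914·127.53 + 4925·111.05).
= 1851893.08 − 1672154.92 = 179738.16.
x̄_5 = 179738.16 / 1314 = 136.7870... → 136.79.

136.79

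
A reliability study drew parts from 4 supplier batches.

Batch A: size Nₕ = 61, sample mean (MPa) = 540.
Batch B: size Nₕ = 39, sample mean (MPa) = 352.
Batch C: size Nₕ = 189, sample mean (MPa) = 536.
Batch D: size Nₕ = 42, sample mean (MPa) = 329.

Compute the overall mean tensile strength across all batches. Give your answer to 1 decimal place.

N = 61 + 39 + 189 + 42 = 331.
Weight each subgroup mean by Nₕ/N and sum.
Σ Nₕx̄ₕ = 61·540 + 39·352 + 189·536 + 42·329 = 32940 + 13728 + 101304 + 13818 = 161790.
Divide by N: 161790 / 331 = 488.792... → 488.8.

488.8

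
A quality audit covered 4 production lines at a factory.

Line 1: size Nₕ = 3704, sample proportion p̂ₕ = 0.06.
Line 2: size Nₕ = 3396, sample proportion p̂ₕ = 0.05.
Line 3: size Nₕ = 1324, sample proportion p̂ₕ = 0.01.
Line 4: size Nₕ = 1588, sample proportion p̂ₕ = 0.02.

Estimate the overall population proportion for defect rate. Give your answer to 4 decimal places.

N = 3704 + 3396 + 1324 + 1588 = 10012.
Overall proportion = Σ (Nₕ/N)·p̂ₕ.
Σ Nₕp̂ₕ = 222.24 + 169.8 + 13.24 + 31.76 = 437.04.
437.04 / 10012 = 0.043652... → 0.0437.

0.0437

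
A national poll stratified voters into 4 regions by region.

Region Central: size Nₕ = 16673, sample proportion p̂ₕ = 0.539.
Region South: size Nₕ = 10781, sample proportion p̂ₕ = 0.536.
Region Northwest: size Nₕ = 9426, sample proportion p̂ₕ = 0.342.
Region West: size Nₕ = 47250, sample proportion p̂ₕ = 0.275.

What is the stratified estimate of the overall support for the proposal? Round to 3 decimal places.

N = 16673 + 10781 + 9426 + 47250 = 84130.
Overall proportion = Σ (Nₕ/N)·p̂ₕ.
Σ Nₕp̂ₕ = 8986.747 + 5778.616 + 3223.692 + 12993.75 = 30982.805.
30982.805 / 84130 = 0.36827... → 0.368.

0.368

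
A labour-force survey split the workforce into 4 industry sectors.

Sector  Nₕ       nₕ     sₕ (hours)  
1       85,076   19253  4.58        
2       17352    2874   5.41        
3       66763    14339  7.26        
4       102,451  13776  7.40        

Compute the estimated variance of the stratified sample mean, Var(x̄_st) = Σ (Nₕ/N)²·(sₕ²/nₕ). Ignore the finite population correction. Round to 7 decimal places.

0.0009359

N = 271642. Term for each stratum: Wₕ²sₕ²/nₕ.
Var(x̄_st) = 0.0001068693 + 0.0000415540 + 0.0002220405 + 0.0005654300 = 0.0009358938 → 0.0009359.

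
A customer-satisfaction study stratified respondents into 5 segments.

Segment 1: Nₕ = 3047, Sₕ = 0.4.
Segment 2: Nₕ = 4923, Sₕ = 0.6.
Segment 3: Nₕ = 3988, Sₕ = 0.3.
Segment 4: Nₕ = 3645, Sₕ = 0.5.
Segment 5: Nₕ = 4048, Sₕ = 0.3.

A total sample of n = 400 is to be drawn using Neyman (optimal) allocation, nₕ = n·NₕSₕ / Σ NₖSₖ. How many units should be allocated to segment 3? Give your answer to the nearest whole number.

1: NₕSₕ = 3047·0.4 = 1218.8
2: NₕSₕ = 4923·0.6 = 2953.8
3: NₕSₕ = 3988·0.3 = 1196.4
4: NₕSₕ = 3645·0.5 = 1822.5
5: NₕSₕ = 4048·0.3 = 1214.4
Σ NₕSₕ = 8405.9.
n_3 = 400·1196.4/8405.9 = 56.931... → 57.

57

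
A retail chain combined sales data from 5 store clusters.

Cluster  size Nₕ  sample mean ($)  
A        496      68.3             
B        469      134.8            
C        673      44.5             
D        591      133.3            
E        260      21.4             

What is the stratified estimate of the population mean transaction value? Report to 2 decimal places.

x̄_st = (Σ Nₕx̄ₕ) / (Σ Nₕ) = (496·68.3 + 469·134.8 + 673·44.5 + 591·133.3 + 260·21.4) / 2489
= 211390.8 / 2489 = 84.9300... → 84.93.

84.93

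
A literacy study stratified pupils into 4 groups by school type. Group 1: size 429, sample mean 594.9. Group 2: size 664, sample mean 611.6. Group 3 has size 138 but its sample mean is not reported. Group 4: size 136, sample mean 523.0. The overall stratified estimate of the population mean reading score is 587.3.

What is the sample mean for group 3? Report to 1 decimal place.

Σ Nₕx̄ₕ = N·μ, so 138·x̄_3 = 1367·587.3 − (429·594.9 + 664·611.6 + 136·523.0).
= 802839.1 − 732442.5 = 70396.6.
x̄_3 = 70396.6 / 138 = 510.120... → 510.1.

510.1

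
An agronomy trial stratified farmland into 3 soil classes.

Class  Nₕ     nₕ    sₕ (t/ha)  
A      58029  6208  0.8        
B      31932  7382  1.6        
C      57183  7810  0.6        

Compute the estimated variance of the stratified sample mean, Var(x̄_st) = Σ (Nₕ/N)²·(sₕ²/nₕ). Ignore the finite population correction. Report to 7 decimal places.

N = 147144. Term for each stratum: Wₕ²sₕ²/nₕ.
Var(x̄_st) = 0.0000160337 + 0.0000163318 + 0.0000069615 = 0.0000393269 → 0.0000393.

0.0000393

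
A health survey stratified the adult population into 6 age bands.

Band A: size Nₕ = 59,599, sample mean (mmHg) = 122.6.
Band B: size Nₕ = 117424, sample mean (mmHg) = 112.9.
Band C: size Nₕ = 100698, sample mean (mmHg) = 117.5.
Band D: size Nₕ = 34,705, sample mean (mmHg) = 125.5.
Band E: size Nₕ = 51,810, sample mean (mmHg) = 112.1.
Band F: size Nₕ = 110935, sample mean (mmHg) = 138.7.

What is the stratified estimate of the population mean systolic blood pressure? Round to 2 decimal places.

121.95

N = 59599 + 117424 + 100698 + 34705 + 51810 + 110935 = 475171.
Overall mean = Σ (Nₕ/N)·x̄ₕ — weight by population share, not a simple average.
Σ Nₕx̄ₕ = 59599·122.6 + 117424·112.9 + 100698·117.5 + 34705·125.5 + 51810·112.1 + 110935·138.7 = 7306837.4 + 13257169.6 + 11832015 + 4355477.5 + 5807901 + 15386684.5 = 57946085.
Divide by N: 57946085 / 475171 = 121.9479... → 121.95.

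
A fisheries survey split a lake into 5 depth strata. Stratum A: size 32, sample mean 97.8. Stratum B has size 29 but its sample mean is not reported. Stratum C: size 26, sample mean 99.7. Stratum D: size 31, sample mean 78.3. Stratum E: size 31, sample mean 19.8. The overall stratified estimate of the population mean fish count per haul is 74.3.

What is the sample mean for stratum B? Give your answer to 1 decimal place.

N = 32 + 29 + 26 + 31 + 31 = 149.
Overall total = μ·N = 74.3·149 = 11070.7.
Subtract the known strata: 32·97.8 + 26·99.7 + 31·78.3 + 31·19.8 = 8762.9.
Remaining total for stratum B: 11070.7 − 8762.9 = 2307.8.
Divide by its size: 2307.8 / 29 = 79.579... → 79.6.

79.6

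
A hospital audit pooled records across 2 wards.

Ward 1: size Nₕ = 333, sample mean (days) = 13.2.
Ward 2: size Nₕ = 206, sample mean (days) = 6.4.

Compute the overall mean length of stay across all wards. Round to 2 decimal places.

N = 333 + 206 = 539.
Weight each subgroup mean by Nₕ/N and sum.
Σ Nₕx̄ₕ = 333·13.2 + 206·6.4 = 4395.6 + 1318.4 = 5714.
Divide by N: 5714 / 539 = 10.6011... → 10.60.

10.60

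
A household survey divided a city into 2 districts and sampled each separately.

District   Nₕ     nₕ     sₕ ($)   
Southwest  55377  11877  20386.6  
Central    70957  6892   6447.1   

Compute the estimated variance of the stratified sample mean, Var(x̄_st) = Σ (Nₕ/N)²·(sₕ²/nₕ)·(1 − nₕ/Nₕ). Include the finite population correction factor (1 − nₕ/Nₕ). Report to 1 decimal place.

6999.3

N = 126334; Wₕ = Nₕ/N.
district Southwest: (55377/126334)²·20386.6²/11877·(1 − 11877/55377) = 5281.5456
district Central: (70957/126334)²·6447.1²/6892·(1 − 6892/70957) = 1717.7467
Sum = 6999.2923 → 6999.3.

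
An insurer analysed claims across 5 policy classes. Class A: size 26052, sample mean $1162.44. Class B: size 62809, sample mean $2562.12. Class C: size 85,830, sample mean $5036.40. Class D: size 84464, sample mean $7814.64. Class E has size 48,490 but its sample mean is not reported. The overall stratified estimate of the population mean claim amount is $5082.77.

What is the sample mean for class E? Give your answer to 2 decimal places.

Σ Nₕx̄ₕ = N·μ, so 48490·x̄_E = 307645·5082.77 − (26052·1162.44 + 62809·2562.12 + 85830·5036.40 + 84464·7814.64).
= 1563688776.65 − 1283538046.92 = 280150729.73.
x̄_E = 280150729.73 / 48490 = 5777.4949... → 5777.49.

5777.49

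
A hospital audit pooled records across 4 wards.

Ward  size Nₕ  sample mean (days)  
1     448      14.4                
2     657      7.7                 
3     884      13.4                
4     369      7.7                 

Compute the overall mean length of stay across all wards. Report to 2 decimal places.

11.11

N = 2358; weights Wₕ = Nₕ/N = (0.1900, 0.2786, 0.3749, 0.1565).
x̄_st = Σ Wₕ·x̄ₕ = 0.1900·14.4 + 0.2786·7.7 + 0.3749·13.4 + 0.1565·7.7 ≈ 11.1098...
→ 11.11.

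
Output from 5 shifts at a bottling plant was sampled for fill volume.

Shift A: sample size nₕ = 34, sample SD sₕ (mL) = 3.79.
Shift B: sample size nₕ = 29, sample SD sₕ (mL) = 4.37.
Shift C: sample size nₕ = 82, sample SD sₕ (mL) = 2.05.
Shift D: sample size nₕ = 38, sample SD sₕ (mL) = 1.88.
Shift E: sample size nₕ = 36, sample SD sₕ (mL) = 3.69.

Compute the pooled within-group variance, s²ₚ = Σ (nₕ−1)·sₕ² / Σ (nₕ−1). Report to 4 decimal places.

9.1424

A: (34−1)·3.79² = 33·14.3641 = 474.0153
B: (29−1)·4.37² = 28·19.0969 = 534.7132
C: (82−1)·2.05² = 81·4.2025 = 340.4025
D: (38−1)·1.88² = 37·3.5344 = 130.7728
E: (36−1)·3.69² = 35·13.6161 = 476.5635
Numerator = 1956.4673; denominator = Σ(nₕ−1) = 214.
s²ₚ = 1956.4673/214 = 9.142371... → 9.1424.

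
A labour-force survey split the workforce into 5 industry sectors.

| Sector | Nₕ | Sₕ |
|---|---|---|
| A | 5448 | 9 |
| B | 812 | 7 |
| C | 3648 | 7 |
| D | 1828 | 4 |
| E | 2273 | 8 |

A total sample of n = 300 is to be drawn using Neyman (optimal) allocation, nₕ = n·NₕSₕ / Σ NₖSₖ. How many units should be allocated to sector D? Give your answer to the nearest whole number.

21

Σ NₕSₕ = 5448·9 + 812·7 + 3648·7 + 1828·4 + 2273·8 = 105748.
Share for D: 7312/105748 = 0.06915.
n_D = 300 × 0.06915 = 20.744... → 21.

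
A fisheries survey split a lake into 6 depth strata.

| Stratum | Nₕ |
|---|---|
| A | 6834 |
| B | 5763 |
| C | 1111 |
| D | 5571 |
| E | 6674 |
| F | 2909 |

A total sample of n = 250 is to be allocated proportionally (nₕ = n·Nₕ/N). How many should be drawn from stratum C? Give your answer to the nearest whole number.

N = 6834 + 5763 + 1111 + 5571 + 6674 + 2909 = 28862.
n_C = 250·1111/28862 = 9.623... → 10.

10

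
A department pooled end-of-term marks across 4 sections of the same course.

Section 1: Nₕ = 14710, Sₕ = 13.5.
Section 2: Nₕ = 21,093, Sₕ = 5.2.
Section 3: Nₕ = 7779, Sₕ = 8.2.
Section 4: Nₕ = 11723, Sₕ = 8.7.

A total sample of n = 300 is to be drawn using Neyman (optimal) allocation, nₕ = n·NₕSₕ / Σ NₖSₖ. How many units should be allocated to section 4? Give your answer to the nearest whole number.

1: NₕSₕ = 14710·13.5 = 198585
2: NₕSₕ = 21093·5.2 = 109683.6
3: NₕSₕ = 7779·8.2 = 63787.8
4: NₕSₕ = 11723·8.7 = 101990.1
Σ NₕSₕ = 474046.5.
n_4 = 300·101990.1/474046.5 = 64.544... → 65.

65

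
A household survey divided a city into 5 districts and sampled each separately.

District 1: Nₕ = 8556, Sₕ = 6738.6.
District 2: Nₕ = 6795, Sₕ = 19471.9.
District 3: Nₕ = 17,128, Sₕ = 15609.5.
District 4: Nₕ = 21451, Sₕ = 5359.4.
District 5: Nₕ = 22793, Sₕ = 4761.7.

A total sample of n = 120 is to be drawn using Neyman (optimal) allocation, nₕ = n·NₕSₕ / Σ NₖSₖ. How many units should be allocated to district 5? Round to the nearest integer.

19

Σ NₕSₕ = 8556·6738.6 + 6795·19471.9 + 17128·15609.5 + 21451·5359.4 + 22793·4761.7 = 680824455.6.
Share for 5: 108533428.1/680824455.6 = 0.15941.
n_5 = 120 × 0.15941 = 19.130... → 19.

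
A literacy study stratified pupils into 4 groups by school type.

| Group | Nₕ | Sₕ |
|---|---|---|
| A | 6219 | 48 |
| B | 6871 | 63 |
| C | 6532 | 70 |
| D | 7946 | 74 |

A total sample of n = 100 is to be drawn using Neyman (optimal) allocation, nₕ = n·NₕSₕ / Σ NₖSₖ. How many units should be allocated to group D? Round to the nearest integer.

33

Σ NₕSₕ = 6219·48 + 6871·63 + 6532·70 + 7946·74 = 1776629.
Share for D: 588004/1776629 = 0.33097.
n_D = 100 × 0.33097 = 33.097... → 33.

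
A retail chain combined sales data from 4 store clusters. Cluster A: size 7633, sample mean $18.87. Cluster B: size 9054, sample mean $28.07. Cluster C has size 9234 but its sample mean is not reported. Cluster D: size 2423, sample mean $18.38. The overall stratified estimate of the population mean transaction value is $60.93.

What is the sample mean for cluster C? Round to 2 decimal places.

N = 7633 + 9054 + 9234 + 2423 = 28344.
Overall total = μ·N = 60.93·28344 = 1726999.92.
Subtract the known strata: 7633·18.87 + 9054·28.07 + 2423·18.38 = 442715.23.
Remaining total for cluster C: 1726999.92 − 442715.23 = 1284284.69.
Divide by its size: 1284284.69 / 9234 = 139.0822... → 139.08.

139.08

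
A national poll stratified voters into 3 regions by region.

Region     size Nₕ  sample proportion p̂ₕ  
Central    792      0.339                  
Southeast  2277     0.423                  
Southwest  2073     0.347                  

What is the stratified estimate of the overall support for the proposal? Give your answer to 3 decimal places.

Wₕ = Nₕ/N with N = 5142: 0.1540, 0.4428, 0.4032.
p̂_st = 0.1540·0.339 + 0.4428·0.423 + 0.4032·0.347 ≈ 0.37942... → 0.379.

0.379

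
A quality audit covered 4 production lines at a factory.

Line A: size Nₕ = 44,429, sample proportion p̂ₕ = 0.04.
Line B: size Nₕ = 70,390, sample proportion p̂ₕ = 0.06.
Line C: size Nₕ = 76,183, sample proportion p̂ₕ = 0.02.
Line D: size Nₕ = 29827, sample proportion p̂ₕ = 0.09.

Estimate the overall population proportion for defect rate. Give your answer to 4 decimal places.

0.0462

N = 44429 + 70390 + 76183 + 29827 = 220829.
Overall proportion = Σ (Nₕ/N)·p̂ₕ.
Σ Nₕp̂ₕ = 1777.16 + 4223.4 + 1523.66 + 2684.43 = 10208.65.
10208.65 / 220829 = 0.046229... → 0.0462.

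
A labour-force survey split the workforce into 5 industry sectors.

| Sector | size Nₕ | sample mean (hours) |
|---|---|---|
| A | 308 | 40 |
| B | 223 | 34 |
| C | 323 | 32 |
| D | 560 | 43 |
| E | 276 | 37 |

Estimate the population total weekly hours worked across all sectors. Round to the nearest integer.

A: 308·40 = 12320
B: 223·34 = 7582
C: 323·32 = 10336
D: 560·43 = 24080
E: 276·37 = 10212
τ̂ = Σ Nₕx̄ₕ = 64530.

64530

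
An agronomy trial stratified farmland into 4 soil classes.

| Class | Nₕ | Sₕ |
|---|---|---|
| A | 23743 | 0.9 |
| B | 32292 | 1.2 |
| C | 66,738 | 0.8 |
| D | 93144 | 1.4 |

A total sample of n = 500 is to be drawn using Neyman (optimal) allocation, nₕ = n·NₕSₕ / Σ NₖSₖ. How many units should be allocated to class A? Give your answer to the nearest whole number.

44

Σ NₕSₕ = 23743·0.9 + 32292·1.2 + 66738·0.8 + 93144·1.4 = 243911.1.
Share for A: 21368.7/243911.1 = 0.08761.
n_A = 500 × 0.08761 = 43.804... → 44.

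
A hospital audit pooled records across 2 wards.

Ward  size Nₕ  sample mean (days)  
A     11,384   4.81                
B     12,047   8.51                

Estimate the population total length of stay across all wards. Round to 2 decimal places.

Population total = Σ Nₕ·x̄ₕ (each stratum's size times its mean).
11384·4.81 + 12047·8.51 = 54757.04 + 102519.97 = 157277.01.

157277.01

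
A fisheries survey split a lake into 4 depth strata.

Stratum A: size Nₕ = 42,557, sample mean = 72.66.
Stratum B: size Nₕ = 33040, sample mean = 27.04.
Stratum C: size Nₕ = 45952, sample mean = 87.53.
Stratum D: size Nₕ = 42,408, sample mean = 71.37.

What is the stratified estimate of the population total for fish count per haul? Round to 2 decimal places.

A: 42557·72.66 = 3092191.62
B: 33040·27.04 = 893401.6
C: 45952·87.53 = 4022178.56
D: 42408·71.37 = 3026658.96
τ̂ = Σ Nₕx̄ₕ = 11034430.74.

11034430.74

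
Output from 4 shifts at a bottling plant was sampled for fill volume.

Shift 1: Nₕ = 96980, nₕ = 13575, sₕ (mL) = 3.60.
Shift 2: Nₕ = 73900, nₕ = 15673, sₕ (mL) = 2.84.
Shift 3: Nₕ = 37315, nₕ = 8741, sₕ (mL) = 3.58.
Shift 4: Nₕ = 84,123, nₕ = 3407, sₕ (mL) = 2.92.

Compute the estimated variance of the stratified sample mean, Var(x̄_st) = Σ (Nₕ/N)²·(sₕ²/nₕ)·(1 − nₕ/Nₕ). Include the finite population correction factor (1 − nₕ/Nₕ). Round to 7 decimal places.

0.0003334

N = 292318; Wₕ = Nₕ/N.
shift 1: (96980/292318)²·3.60²/13575·(1 − 13575/96980) = 0.0000903708
shift 2: (73900/292318)²·2.84²/15673·(1 − 15673/73900) = 0.0000259145
shift 3: (37315/292318)²·3.58²/8741·(1 − 8741/37315) = 0.0000182957
shift 4: (84123/292318)²·2.92²/3407·(1 − 3407/84123) = 0.0001988643
Sum = 0.0003334453 → 0.0003334.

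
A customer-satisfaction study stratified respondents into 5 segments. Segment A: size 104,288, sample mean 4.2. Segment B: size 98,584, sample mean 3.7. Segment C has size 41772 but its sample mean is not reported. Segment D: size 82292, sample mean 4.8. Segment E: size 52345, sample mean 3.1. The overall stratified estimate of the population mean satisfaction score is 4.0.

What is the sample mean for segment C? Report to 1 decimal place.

3.8

N = 104288 + 98584 + 41772 + 82292 + 52345 = 379281.
Overall total = μ·N = 4.0·379281 = 1517124.
Subtract the known strata: 104288·4.2 + 98584·3.7 + 82292·4.8 + 52345·3.1 = 1360041.5.
Remaining total for segment C: 1517124 − 1360041.5 = 157082.5.
Divide by its size: 157082.5 / 41772 = 3.760... → 3.8.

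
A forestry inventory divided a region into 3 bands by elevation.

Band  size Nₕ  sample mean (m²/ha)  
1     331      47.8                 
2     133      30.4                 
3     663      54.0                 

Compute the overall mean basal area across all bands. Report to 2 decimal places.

49.39

N = 331 + 133 + 663 = 1127.
Weight each subgroup mean by Nₕ/N and sum.
Σ Nₕx̄ₕ = 331·47.8 + 133·30.4 + 663·54.0 = 15821.8 + 4043.2 + 35802 = 55667.
Divide by N: 55667 / 1127 = 49.3940... → 49.39.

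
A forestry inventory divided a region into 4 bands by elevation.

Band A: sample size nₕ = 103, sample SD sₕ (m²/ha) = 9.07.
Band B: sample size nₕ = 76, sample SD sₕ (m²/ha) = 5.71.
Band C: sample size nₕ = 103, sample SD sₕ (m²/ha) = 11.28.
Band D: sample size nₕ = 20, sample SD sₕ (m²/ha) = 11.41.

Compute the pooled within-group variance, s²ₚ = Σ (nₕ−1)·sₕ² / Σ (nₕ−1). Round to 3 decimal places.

Degrees of freedom: 102 + 75 + 102 + 19 = 298.
Σ(nₕ−1)sₕ² = 102·82.2649 + 75·32.6041 + 102·127.2384 + 19·130.1881 = 26288.218.
s²ₚ = 26288.218 / 298 = 88.21550... → 88.215.

88.215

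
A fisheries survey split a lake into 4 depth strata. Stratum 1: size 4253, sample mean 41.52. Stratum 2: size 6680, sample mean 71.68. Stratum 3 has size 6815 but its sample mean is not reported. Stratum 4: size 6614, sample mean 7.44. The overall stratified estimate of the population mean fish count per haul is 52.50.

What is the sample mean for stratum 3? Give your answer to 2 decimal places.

Σ Nₕx̄ₕ = N·μ, so 6815·x̄_3 = 24362·52.50 − (4253·41.52 + 6680·71.68 + 6614·7.44).
= 1279005 − 704615.12 = 574389.88.
x̄_3 = 574389.88 / 6815 = 84.2832... → 84.28.

84.28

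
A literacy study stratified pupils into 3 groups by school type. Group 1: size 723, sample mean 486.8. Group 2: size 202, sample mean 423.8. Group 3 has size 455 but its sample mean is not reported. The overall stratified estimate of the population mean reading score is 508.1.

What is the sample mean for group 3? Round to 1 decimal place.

579.4

Σ Nₕx̄ₕ = N·μ, so 455·x̄_3 = 1380·508.1 − (723·486.8 + 202·423.8).
= 701178 − 437564 = 263614.
x̄_3 = 263614 / 455 = 579.371... → 579.4.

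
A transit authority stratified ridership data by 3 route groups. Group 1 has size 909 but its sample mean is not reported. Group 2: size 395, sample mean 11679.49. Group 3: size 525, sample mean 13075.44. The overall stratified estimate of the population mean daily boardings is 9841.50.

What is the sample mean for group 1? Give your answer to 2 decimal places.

N = 909 + 395 + 525 = 1829.
Overall total = μ·N = 9841.50·1829 = 18000103.5.
Subtract the known strata: 395·11679.49 + 525·13075.44 = 11478004.55.
Remaining total for group 1: 18000103.5 − 11478004.55 = 6522098.95.
Divide by its size: 6522098.95 / 909 = 7175.0263... → 7175.03.

7175.03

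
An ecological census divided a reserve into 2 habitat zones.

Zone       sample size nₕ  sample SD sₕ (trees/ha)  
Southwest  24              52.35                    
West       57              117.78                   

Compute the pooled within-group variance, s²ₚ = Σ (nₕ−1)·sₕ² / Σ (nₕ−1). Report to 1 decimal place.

10631.3

Degrees of freedom: 23 + 56 = 79.
Σ(nₕ−1)sₕ² = 23·2740.5225 + 56·13872.1284 = 839871.2079.
s²ₚ = 839871.2079 / 79 = 10631.281... → 10631.3.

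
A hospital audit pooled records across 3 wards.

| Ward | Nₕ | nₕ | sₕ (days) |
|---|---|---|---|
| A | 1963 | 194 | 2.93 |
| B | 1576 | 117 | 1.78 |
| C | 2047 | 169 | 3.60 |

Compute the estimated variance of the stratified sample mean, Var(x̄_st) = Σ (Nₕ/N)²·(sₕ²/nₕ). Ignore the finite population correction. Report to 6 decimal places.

0.017918

N = 5586. Term for each stratum: Wₕ²sₕ²/nₕ.
Var(x̄_st) = 0.005464775 + 0.002155583 + 0.010297982 = 0.017918339 → 0.017918.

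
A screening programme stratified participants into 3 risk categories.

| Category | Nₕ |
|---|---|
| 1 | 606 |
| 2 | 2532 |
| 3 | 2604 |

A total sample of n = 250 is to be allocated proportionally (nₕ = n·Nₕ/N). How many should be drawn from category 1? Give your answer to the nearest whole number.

26

Share of category 1 = 606/5742 = 0.10554.
Allocate 250 × 0.10554 = 26.385... → 26.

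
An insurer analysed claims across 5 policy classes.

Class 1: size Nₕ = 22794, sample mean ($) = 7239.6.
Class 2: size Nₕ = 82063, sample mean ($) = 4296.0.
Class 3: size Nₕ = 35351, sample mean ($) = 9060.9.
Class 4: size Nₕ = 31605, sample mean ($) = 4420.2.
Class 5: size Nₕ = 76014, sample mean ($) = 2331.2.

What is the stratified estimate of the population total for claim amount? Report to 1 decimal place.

1154778224.1

1: 22794·7239.6 = 165019442.4
2: 82063·4296.0 = 352542648
3: 35351·9060.9 = 320311875.9
4: 31605·4420.2 = 139700421
5: 76014·2331.2 = 177203836.8
τ̂ = Σ Nₕx̄ₕ = 1154778224.1.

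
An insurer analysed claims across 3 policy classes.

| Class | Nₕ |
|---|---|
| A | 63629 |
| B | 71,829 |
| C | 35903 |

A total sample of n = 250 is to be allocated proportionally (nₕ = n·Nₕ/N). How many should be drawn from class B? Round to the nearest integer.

105

N = 63629 + 71829 + 35903 = 171361.
n_B = 250·71829/171361 = 104.792... → 105.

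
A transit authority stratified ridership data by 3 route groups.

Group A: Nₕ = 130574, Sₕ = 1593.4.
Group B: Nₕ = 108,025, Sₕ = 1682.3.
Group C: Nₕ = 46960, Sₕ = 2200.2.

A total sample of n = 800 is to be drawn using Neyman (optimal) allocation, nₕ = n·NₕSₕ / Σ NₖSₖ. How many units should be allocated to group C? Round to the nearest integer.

Σ NₕSₕ = 130574·1593.4 + 108025·1682.3 + 46960·2200.2 = 493108461.1.
Share for C: 103321392/493108461.1 = 0.20953.
n_C = 800 × 0.20953 = 167.625... → 168.

168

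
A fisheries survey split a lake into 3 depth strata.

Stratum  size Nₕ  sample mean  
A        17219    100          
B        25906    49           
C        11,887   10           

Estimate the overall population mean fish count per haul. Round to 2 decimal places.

56.54

N = 17219 + 25906 + 11887 = 55012.
Overall mean = Σ (Nₕ/N)·x̄ₕ — weight by population share, not a simple average.
Σ Nₕx̄ₕ = 17219·100 + 25906·49 + 11887·10 = 1721900 + 1269394 + 118870 = 3110164.
Divide by N: 3110164 / 55012 = 56.5361... → 56.54.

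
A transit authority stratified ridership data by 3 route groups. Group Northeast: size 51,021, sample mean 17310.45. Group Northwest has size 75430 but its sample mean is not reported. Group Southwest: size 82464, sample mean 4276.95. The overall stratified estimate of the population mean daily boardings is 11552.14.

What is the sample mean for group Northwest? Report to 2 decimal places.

N = 51021 + 75430 + 82464 = 208915.
Overall total = μ·N = 11552.14·208915 = 2413415328.1.
Subtract the known strata: 51021·17310.45 + 82464·4276.95 = 1235890874.25.
Remaining total for group Northwest: 2413415328.1 − 1235890874.25 = 1177524453.85.
Divide by its size: 1177524453.85 / 75430 = 15610.8240... → 15610.82.

15610.82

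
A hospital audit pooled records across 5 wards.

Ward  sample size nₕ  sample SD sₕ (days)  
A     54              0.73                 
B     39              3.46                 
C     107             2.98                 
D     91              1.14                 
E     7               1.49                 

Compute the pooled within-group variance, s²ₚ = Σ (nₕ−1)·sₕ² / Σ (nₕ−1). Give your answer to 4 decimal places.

Degrees of freedom: 53 + 38 + 106 + 90 + 6 = 293.
Σ(nₕ−1)sₕ² = 53·0.5329 + 38·11.9716 + 106·8.8804 + 90·1.2996 + 6·2.2201 = 1554.7715.
s²ₚ = 1554.7715 / 293 = 5.306387... → 5.3064.

5.3064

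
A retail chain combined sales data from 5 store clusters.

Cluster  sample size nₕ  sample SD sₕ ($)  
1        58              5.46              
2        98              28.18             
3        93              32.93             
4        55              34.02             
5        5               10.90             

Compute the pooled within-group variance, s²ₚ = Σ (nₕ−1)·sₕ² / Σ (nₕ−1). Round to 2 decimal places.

794.29

Degrees of freedom: 57 + 97 + 92 + 54 + 4 = 304.
Σ(nₕ−1)sₕ² = 57·29.8116 + 97·794.1124 + 92·1084.3849 + 54·1157.3604 + 4·118.81 = 241464.2764.
s²ₚ = 241464.2764 / 304 = 794.2904... → 794.29.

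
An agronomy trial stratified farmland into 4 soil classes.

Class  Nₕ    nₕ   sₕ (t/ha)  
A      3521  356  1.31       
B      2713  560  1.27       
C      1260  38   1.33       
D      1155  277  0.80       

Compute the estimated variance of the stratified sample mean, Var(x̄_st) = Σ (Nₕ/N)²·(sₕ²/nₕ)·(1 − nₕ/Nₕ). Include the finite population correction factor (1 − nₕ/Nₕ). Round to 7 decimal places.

0.0019325

N = 8649; Wₕ = Nₕ/N.
class A: (3521/8649)²·1.31²/356·(1 − 356/3521) = 0.0007181258
class B: (2713/8649)²·1.27²/560·(1 − 560/2713) = 0.0002248959
class C: (1260/8649)²·1.33²/38·(1 − 38/1260) = 0.0009581415
class D: (1155/8649)²·0.80²/277·(1 − 277/1155) = 0.0000313217
Sum = 0.0019324848 → 0.0019325.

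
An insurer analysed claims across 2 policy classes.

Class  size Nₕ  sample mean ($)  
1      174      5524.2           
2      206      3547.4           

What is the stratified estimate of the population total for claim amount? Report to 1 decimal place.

1691975.2

1: 174·5524.2 = 961210.8
2: 206·3547.4 = 730764.4
τ̂ = Σ Nₕx̄ₕ = 1691975.2.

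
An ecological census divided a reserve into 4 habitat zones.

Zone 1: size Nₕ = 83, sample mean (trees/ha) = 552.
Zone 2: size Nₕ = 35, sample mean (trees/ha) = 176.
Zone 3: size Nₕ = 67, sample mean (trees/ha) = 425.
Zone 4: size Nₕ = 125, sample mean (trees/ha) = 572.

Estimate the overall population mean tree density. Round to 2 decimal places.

490.16

N = 83 + 35 + 67 + 125 = 310.
Overall mean = Σ (Nₕ/N)·x̄ₕ — weight by population share, not a simple average.
Σ Nₕx̄ₕ = 83·552 + 35·176 + 67·425 + 125·572 = 45816 + 6160 + 28475 + 71500 = 151951.
Divide by N: 151951 / 310 = 490.1645... → 490.16.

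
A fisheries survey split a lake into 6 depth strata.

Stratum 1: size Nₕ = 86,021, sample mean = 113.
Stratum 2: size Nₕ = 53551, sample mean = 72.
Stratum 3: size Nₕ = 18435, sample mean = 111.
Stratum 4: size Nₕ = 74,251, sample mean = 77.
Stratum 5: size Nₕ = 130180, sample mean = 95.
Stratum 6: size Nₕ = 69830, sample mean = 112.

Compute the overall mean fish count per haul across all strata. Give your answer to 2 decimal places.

x̄_st = (Σ Nₕx̄ₕ) / (Σ Nₕ) = (86021·113 + 53551·72 + 18435·111 + 74251·77 + 130180·95 + 69830·112) / 432268
= 41527717 / 432268 = 96.0694... → 96.07.

96.07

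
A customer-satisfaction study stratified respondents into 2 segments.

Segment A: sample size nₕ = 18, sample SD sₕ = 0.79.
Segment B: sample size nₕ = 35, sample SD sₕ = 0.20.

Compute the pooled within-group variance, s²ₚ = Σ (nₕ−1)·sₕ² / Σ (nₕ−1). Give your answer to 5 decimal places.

0.23470

Degrees of freedom: 17 + 34 = 51.
Σ(nₕ−1)sₕ² = 17·0.6241 + 34·0.04 = 11.9697.
s²ₚ = 11.9697 / 51 = 0.2347 → 0.23470.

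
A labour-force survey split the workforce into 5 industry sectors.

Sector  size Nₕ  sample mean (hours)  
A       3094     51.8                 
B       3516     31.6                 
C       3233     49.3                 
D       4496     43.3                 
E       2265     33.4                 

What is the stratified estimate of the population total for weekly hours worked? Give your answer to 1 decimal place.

701089.5

Population total = Σ Nₕ·x̄ₕ (each stratum's size times its mean).
3094·51.8 + 3516·31.6 + 3233·49.3 + 4496·43.3 + 2265·33.4 = 160269.2 + 111105.6 + 159386.9 + 194676.8 + 75651 = 701089.5.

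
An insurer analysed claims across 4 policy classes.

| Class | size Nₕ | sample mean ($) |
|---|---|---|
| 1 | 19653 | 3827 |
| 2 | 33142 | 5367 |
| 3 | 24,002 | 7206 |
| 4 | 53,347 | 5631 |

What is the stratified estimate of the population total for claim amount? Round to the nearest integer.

726440514

Estimate total by summing Nₕ·x̄ₕ over strata.
19653·3827 + 33142·5367 + 24002·7206 + 53347·5631 = 75212031 + 177873114 + 172958412 + 300396957 = 726440514.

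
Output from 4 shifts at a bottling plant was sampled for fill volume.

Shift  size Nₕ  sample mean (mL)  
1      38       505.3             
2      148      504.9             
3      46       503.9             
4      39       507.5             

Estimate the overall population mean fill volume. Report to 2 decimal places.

N = 271; weights Wₕ = Nₕ/N = (0.1402, 0.5461, 0.1697, 0.1439).
x̄_st = Σ Wₕ·x̄ₕ = 0.1402·505.3 + 0.5461·504.9 + 0.1697·503.9 + 0.1439·507.5 ≈ 505.1605...
→ 505.16.

505.16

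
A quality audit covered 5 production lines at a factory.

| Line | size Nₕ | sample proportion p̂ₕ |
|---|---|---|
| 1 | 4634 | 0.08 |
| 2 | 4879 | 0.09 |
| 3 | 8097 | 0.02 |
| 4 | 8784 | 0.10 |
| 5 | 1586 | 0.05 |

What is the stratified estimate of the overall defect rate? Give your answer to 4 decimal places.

0.0690

N = 4634 + 4879 + 8097 + 8784 + 1586 = 27980.
Overall proportion = Σ (Nₕ/N)·p̂ₕ.
Σ Nₕp̂ₕ = 370.72 + 439.11 + 161.94 + 878.4 + 79.3 = 1929.47.
1929.47 / 27980 = 0.068959... → 0.0690.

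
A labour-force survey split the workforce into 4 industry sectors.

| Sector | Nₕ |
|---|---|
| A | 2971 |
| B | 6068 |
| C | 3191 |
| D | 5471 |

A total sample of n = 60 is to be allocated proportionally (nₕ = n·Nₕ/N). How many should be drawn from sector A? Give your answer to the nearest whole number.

10

Share of sector A = 2971/17701 = 0.16784.
Allocate 60 × 0.16784 = 10.071... → 10.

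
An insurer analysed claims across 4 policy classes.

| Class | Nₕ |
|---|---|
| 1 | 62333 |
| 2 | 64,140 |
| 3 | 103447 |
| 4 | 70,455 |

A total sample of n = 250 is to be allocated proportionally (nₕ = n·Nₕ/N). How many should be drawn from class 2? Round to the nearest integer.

Share of class 2 = 64140/300375 = 0.21353.
Allocate 250 × 0.21353 = 53.383... → 53.

53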